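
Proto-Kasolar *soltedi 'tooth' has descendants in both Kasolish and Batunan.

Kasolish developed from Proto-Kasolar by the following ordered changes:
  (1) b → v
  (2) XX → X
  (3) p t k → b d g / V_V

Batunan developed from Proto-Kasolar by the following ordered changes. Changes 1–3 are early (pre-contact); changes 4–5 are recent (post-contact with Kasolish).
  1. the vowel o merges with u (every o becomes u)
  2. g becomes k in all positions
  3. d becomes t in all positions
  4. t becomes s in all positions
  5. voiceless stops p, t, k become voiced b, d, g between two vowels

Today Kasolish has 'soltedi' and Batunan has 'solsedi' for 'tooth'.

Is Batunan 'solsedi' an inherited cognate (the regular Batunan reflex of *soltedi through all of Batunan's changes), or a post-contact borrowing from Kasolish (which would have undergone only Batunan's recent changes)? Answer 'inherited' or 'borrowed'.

borrowed

If inherited, *soltedi would pass through all of Batunan's changes:
Batunan: start from *soltedi.
  rule 1 (vowel merger): soltedi → sultedi
  rule 2: no change — sultedi
  rule 3 (unconditioned shift): sultedi → sulteti
  rule 4 (unconditioned shift): sulteti → sulsesi
  rule 5: no change — sulsesi
  ⇒ Batunan sulsesi
If borrowed from Kasolish 'soltedi' after the early changes, it would undergo only the recent ones:
  rule 4 (unconditioned shift): soltedi → solsedi
  rule 5 (intervocalic voicing): no change (solsedi)
  ⇒ as a loan: solsedi
Batunan 'solsedi' matches the loan outcome 'solsedi', not the inherited 'sulsesi' — it skipped the early Batunan changes, so it was borrowed from Kasolish.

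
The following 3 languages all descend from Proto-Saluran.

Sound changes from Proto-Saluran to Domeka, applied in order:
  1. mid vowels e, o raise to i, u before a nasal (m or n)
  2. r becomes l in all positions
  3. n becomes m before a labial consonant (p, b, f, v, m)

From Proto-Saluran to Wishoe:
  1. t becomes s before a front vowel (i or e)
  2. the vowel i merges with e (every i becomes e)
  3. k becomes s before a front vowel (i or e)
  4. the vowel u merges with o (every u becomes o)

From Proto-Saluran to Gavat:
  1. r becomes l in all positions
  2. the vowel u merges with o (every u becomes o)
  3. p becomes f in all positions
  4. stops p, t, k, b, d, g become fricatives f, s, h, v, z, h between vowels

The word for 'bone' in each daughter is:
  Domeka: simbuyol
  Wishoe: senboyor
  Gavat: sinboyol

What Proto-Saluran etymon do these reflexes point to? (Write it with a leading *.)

*sinbuyor

Position 5: Domeka has u, Wishoe has o, Gavat has o. Taking the neighbouring segments as reconstructed: Domeka u can only go back to *u; Wishoe o could go back to *o or *u; Gavat o could go back to *o or *u — the one source consistent with every daughter is *u.
Position 8: Domeka has l, Wishoe has r, Gavat has l. Wishoe preserves r here (none of its changes turn any other segment into r), so the proto-segment is *r.
Position 2: Domeka has i, Wishoe has e, Gavat has i. Gavat preserves i here (none of its changes turn any other segment into i), so the proto-segment is *i.
This points to *sinbuyor. Verify forward in each daughter:
Domeka: start from *sinbuyor.
  rule 1: no change — sinbuyor
  rule 2 (unconditioned shift): sinbuyor → sinbuyol
  rule 3 (nasal place assimilation): sinbuyol → simbuyol
  ⇒ Domeka simbuyol
Wishoe: *sinbuyor
  sinbuyor (rule 1 does not apply)
  sinbuyor → senbuyor   [vowel merger]
  senbuyor (rule 3 does not apply)
  senbuyor → senboyor   [vowel merger]
  giving Wishoe senboyor.
Gavat: *sinbuyor
  sinbuyor → sinbuyol   [unconditioned shift]
  sinbuyol → sinboyol   [vowel merger]
  sinboyol (rule 3 does not apply)
  sinboyol (rule 4 does not apply)
  giving Gavat sinboyol.
*sinbuyor is the unique common source.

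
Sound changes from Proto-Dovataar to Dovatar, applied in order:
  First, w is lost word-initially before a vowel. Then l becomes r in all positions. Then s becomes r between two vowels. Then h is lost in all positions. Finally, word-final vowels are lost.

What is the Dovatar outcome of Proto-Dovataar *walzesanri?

Dovatar: *walzesanri
  walzesanri → alzesanri   [glide loss]
  alzesanri → arzesanri   [unconditioned shift]
  arzesanri → arzeranri   [rhotacism]
  arzeranri (rule 4 does not apply)
  arzeranri → arzeranr   [apocope]
  giving Dovatar arzeranr.

arzeranr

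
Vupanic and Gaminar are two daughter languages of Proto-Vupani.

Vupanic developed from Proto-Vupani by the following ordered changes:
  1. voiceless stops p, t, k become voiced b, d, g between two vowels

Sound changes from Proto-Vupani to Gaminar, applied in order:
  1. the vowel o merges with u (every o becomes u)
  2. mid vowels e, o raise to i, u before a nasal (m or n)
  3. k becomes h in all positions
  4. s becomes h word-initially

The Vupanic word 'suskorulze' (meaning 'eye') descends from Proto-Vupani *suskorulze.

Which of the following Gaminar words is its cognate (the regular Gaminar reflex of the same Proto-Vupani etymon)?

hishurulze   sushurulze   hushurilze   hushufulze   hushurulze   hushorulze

hushurulze

Gaminar: *suskorulze
  suskorulze → suskurulze   [vowel merger]
  suskurulze (rule 2 does not apply)
  suskurulze → sushurulze   [unconditioned shift]
  sushurulze → hushurulze   [debuccalisation]
  giving Gaminar hushurulze.
Among the options, 'hushurulze' alone shows every Gaminar change applied in order.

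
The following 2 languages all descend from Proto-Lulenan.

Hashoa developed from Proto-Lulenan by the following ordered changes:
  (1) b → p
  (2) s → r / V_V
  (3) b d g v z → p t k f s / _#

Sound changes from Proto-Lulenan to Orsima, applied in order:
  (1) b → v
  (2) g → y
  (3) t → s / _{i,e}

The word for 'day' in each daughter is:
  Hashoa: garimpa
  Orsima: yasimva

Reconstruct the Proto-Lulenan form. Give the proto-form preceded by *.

*gasimba

Position 6: Hashoa has p, Orsima has v. Taking the neighbouring segments as reconstructed: Hashoa p could go back to *p or *b; Orsima v could go back to *b or *v — the one source consistent with every daughter is *b.
Position 3: Hashoa has r, Orsima has s. Taking the neighbouring segments as reconstructed: Hashoa r could go back to *s or *r; Orsima s could go back to *t or *s — the one source consistent with every daughter is *s.
Verify the candidate proto-form against each daughter:
Hashoa: *gasimba
  gasimba → gasimpa   [unconditioned shift]
  gasimpa → garimpa   [rhotacism]
  garimpa (rule 3 does not apply)
  giving Hashoa garimpa.
Orsima: *gasimba
  gasimba → gasimva   [unconditioned shift]
  gasimva → yasimva   [unconditioned shift]
  yasimva (rule 3 does not apply)
  giving Orsima yasimva.
Only *gasimba yields all of Hashoa garimpa, Orsima yasimva.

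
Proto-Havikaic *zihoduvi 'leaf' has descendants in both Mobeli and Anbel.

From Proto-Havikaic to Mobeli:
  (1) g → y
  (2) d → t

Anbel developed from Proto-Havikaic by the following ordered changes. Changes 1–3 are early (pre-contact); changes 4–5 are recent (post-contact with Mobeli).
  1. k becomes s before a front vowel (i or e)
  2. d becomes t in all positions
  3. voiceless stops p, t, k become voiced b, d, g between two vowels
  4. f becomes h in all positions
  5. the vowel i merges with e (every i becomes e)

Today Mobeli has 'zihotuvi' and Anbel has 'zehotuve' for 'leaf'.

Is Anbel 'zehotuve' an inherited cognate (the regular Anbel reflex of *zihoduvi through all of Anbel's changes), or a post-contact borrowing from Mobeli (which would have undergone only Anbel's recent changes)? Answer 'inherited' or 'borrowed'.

borrowed

If inherited, *zihoduvi would pass through all of Anbel's changes:
Anbel: start from *zihoduvi.
  rule 1: no change — zihoduvi
  rule 2 (unconditioned shift): zihoduvi → zihotuvi
  rule 3 (intervocalic voicing): zihotuvi → zihoduvi
  rule 4: no change — zihoduvi
  rule 5 (vowel merger): zihoduvi → zehoduve
  ⇒ Anbel zehoduve
If borrowed from Mobeli 'zihotuvi' after the early changes, it would undergo only the recent ones:
  rule 4 (unconditioned shift): no change (zihotuvi)
  rule 5 (vowel merger): zihotuvi → zehotuve
  ⇒ as a loan: zehotuve
Anbel 'zehotuve' matches the loan outcome 'zehotuve', not the inherited 'zehoduve' — it skipped the early Anbel changes, so it was borrowed from Mobeli.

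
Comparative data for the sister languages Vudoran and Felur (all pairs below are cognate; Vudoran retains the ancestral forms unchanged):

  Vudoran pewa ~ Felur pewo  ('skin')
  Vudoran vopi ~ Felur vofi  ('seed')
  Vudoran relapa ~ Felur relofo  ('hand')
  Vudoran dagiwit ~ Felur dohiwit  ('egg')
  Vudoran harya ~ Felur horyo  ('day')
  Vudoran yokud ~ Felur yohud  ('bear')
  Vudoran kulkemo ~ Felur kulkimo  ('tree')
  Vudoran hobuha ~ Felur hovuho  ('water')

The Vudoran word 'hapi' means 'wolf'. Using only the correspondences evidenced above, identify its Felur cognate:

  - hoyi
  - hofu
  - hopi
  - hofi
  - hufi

relapa ~ relofo — Vudoran a corresponds to Felur o after a consonant, before a labial obstruent.
vopi ~ vofi — Vudoran p corresponds to Felur f between vowels (before a front vowel).
Applying these to Vudoran 'hapi':
  hapi → hopi   (a→o after a consonant, before a labial obstruent)
  hopi → hofi   (p→f between vowels (before a front vowel))
So the Felur cognate is 'hofi'.

hofi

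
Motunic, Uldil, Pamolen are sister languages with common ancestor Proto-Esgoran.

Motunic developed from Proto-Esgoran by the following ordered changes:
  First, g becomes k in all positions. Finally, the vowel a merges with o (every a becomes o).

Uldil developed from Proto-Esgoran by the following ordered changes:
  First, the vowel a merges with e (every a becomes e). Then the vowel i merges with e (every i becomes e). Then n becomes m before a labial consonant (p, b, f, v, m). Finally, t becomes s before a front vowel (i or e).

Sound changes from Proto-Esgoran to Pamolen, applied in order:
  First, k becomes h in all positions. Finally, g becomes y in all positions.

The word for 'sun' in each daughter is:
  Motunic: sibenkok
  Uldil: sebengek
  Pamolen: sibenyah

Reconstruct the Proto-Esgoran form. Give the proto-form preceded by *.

*sibengak

Position 8: Motunic has k, Uldil has k, Pamolen has h. Uldil preserves k here (none of its changes turn any other segment into k), so the proto-segment is *k.
Position 6: Motunic has k, Uldil has g, Pamolen has y. Uldil preserves g here (none of its changes turn any other segment into g), so the proto-segment is *g.
Verify the candidate proto-form against each daughter:
Motunic: *sibengak > sibenkak > sibenkok  (by unconditioned shift, vowel merger)
Uldil: *sibengak > sibengek > sebengek  (by vowel merger, vowel merger)
Pamolen: start from *sibengak.
  rule 1 (unconditioned shift): sibengak → sibengah
  rule 2 (unconditioned shift): sibengah → sibenyah
  ⇒ Pamolen sibenyah
Only *sibengak yields all of Motunic sibenkok, Uldil sebengek, Pamolen sibenyah.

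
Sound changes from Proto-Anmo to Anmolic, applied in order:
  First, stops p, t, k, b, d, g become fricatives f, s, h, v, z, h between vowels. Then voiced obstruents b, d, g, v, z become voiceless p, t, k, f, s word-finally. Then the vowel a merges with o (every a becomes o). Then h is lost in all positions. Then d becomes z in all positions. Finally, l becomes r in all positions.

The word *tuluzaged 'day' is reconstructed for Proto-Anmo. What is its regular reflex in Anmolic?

turuzoet

Anmolic: *tuluzaged > tuluzahed > tuluzahet > tuluzohet > tuluzoet > turuzoet  (by intervocalic lenition, final devoicing, vowel merger, h-loss, unconditioned shift)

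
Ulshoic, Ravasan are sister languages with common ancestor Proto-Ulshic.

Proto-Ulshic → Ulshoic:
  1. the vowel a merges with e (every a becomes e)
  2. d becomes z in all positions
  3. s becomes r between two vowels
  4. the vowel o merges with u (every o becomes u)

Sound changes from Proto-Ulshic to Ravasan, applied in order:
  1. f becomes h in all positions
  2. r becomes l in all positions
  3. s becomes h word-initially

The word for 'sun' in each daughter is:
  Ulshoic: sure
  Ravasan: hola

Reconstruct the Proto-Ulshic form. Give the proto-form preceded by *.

*sora

Position 1: Ulshoic has s, Ravasan has h. Ulshoic preserves s here (none of its changes turn any other segment into s), so the proto-segment is *s.
Position 3: Ulshoic has r, Ravasan has l. Taking the neighbouring segments as reconstructed: Ulshoic r could go back to *s or *r; Ravasan l could go back to *l or *r — the one source consistent with every daughter is *r.
This points to *sora. Verify forward in each daughter:
Ulshoic: start from *sora.
  rule 1 (vowel merger): sora → sore
  rule 2: no change — sore
  rule 3: no change — sore
  rule 4 (vowel merger): sore → sure
  ⇒ Ulshoic sure
Ravasan: *sora > sola > hola  (by unconditioned shift, debuccalisation)
No other proto-form is consistent with every reflex, so the reconstruction is *sora.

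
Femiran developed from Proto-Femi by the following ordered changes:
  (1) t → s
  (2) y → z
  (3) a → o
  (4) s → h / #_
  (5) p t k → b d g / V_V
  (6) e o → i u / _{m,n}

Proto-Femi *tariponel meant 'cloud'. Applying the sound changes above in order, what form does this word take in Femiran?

horibunel

Femiran: start from *tariponel.
  rule 1 (unconditioned shift): tariponel → sariponel
  rule 2: no change — sariponel
  rule 3 (vowel merger): sariponel → soriponel
  rule 4 (debuccalisation): soriponel → horiponel
  rule 5 (intervocalic voicing): horiponel → horibonel
  rule 6 (pre-nasal raising): horibonel → horibunel
  ⇒ Femiran horibunel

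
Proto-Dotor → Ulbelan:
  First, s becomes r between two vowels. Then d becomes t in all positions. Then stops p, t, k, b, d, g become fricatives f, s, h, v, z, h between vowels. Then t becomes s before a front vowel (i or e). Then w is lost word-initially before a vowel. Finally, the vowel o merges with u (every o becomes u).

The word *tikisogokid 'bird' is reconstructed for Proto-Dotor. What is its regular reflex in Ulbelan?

sihiruhuhit

Ulbelan: *tikisogokid
  tikisogokid → tikirogokid   [rhotacism]
  tikirogokid → tikirogokit   [unconditioned shift]
  tikirogokit → tihirohohit   [intervocalic lenition]
  tihirohohit → sihirohohit   [palatalisation]
  sihirohohit (rule 5 does not apply)
  sihirohohit → sihiruhuhit   [vowel merger]
  giving Ulbelan sihiruhuhit.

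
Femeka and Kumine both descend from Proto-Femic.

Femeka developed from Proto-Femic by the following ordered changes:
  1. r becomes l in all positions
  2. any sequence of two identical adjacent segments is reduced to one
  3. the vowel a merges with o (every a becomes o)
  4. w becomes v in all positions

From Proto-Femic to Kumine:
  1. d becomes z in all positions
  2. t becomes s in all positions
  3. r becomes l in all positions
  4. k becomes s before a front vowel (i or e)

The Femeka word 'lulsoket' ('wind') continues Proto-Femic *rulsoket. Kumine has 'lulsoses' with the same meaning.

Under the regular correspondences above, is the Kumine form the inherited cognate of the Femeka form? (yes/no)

Derive the expected Kumine reflex of *rulsoket:
Kumine: start from *rulsoket.
  rule 1: no change — rulsoket
  rule 2 (unconditioned shift): rulsoket → rulsokes
  rule 3 (unconditioned shift): rulsokes → lulsokes
  rule 4 (palatalisation): lulsokes → lulsoses
  ⇒ Kumine lulsoses
Kumine 'lulsoses' matches the regular reflex exactly, so the pair is cognate.

yes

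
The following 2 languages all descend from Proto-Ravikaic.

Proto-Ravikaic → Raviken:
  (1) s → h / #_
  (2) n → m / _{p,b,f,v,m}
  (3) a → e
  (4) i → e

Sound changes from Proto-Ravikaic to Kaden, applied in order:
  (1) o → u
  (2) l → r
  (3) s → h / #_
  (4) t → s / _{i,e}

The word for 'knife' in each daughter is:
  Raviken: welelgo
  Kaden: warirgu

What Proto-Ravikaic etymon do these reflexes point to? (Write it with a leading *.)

*walilgo

Position 3: Raviken has l, Kaden has r. Raviken preserves l here (none of its changes turn any other segment into l), so the proto-segment is *l.
Position 2: Raviken has e, Kaden has a. Kaden preserves a here (none of its changes turn any other segment into a), so the proto-segment is *a.
Position 5: Raviken has l, Kaden has r. Raviken preserves l here (none of its changes turn any other segment into l), so the proto-segment is *l.
This points to *walilgo. Verify forward in each daughter:
Raviken: *walilgo > welilgo > welelgo  (by vowel merger, vowel merger)
Kaden: *walilgo
  walilgo → walilgu   [vowel merger]
  walilgu → warirgu   [unconditioned shift]
  warirgu (rule 3 does not apply)
  warirgu (rule 4 does not apply)
  giving Kaden warirgu.
Only *walilgo yields all of Raviken welelgo, Kaden warirgu.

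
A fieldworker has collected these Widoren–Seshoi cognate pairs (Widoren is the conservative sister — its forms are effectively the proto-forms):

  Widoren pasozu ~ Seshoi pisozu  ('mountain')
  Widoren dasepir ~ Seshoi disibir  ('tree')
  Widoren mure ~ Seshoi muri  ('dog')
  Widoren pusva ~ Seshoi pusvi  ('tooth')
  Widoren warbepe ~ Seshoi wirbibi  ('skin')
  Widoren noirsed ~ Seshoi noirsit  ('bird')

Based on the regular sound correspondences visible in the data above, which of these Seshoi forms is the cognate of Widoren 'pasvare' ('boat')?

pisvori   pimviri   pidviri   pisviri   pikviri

pisviri

pasozu ~ pisozu, dasepir ~ disibir — Widoren a corresponds to Seshoi i after a consonant, before a consonant other than r, m, n, p, b, f, v.
warbepe ~ wirbibi — Widoren a corresponds to Seshoi i after a consonant, before r.
mure ~ muri, warbepe ~ wirbibi — Widoren e corresponds to Seshoi i word-finally.
Applying these to Widoren 'pasvare':
  pasvare → pisvare   (a→i after a consonant, before a consonant other than r, m, n, p, b, f, v)
  pisvare → pisvire   (a→i after a consonant, before r)
  pisvire → pisviri   (e→i word-finally)
So the Seshoi cognate is 'pisviri'.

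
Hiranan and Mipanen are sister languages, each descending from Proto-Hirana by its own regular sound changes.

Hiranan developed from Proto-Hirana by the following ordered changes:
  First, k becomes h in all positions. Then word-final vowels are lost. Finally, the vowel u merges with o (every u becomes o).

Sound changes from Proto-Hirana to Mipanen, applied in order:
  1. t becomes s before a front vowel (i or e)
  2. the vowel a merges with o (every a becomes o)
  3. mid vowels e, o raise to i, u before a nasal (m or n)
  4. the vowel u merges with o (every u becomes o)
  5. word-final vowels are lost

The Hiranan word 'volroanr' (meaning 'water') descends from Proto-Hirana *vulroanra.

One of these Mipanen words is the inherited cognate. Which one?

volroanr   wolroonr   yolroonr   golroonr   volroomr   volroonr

Mipanen: start from *vulroanra.
  rule 1: no change — vulroanra
  rule 2 (vowel merger): vulroanra → vulroonro
  rule 3 (pre-nasal raising): vulroonro → vulrounro
  rule 4 (vowel merger): vulrounro → volroonro
  rule 5 (apocope): volroonro → volroonr
  ⇒ Mipanen volroonr
Among the options, 'volroonr' alone shows every Mipanen change applied in order.

volroonr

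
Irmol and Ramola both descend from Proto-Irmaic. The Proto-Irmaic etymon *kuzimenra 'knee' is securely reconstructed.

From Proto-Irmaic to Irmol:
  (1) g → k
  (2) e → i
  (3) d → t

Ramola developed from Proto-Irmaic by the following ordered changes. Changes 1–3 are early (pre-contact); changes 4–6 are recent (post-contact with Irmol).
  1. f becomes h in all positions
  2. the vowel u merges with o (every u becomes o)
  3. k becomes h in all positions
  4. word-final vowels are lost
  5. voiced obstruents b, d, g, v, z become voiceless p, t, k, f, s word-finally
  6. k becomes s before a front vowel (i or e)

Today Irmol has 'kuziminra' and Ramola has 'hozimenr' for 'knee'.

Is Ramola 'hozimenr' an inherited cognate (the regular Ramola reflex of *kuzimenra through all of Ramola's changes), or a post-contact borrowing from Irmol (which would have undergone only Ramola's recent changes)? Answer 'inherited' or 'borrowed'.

inherited

If inherited, *kuzimenra would pass through all of Ramola's changes:
Ramola: *kuzimenra > kozimenra > hozimenra > hozimenr  (by vowel merger, unconditioned shift, apocope)
If borrowed from Irmol 'kuziminra' after the early changes, it would undergo only the recent ones:
  rule 4 (apocope): kuziminra → kuziminr
  rule 5 (final devoicing): no change (kuziminr)
  rule 6 (palatalisation): no change (kuziminr)
  ⇒ as a loan: kuziminr
Ramola 'hozimenr' matches the inherited outcome exactly, so it is an inherited cognate, not a loan.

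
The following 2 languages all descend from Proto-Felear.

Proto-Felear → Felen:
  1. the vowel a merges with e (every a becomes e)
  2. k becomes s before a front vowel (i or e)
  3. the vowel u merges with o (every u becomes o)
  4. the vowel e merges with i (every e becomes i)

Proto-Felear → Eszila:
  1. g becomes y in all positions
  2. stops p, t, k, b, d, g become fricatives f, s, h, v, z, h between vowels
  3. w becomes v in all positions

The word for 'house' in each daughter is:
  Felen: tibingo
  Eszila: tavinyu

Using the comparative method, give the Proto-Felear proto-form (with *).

Position 6: Felen has g, Eszila has y. Felen preserves g here (none of its changes turn any other segment into g), so the proto-segment is *g.
Position 2: Felen has i, Eszila has a. Eszila preserves a here (none of its changes turn any other segment into a), so the proto-segment is *a.
Position 7: Felen has o, Eszila has u. Eszila preserves u here (none of its changes turn any other segment into u), so the proto-segment is *u.
Continuing position by position gives *tabingu; check it forward:
Felen: start from *tabingu.
  rule 1 (vowel merger): tabingu → tebingu
  rule 2: no change — tebingu
  rule 3 (vowel merger): tebingu → tebingo
  rule 4 (vowel merger): tebingo → tibingo
  ⇒ Felen tibingo
Eszila: *tabingu
  tabingu → tabinyu   [unconditioned shift]
  tabinyu → tavinyu   [intervocalic lenition]
  tavinyu (rule 3 does not apply)
  giving Eszila tavinyu.
*tabingu is the unique common source.

*tabingu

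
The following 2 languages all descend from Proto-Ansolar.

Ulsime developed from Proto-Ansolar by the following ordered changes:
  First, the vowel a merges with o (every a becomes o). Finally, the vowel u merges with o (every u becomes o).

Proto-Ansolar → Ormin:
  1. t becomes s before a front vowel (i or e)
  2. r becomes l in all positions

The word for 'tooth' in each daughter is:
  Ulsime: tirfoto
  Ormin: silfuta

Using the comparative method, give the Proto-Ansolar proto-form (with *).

Position 3: Ulsime has r, Ormin has l. Ulsime preserves r here (none of its changes turn any other segment into r), so the proto-segment is *r.
Position 5: Ulsime has o, Ormin has u. Ormin preserves u here (none of its changes turn any other segment into u), so the proto-segment is *u.
Position 1: Ulsime has t, Ormin has s. Ulsime preserves t here (none of its changes turn any other segment into t), so the proto-segment is *t.
This points to *tirfuta. Verify forward in each daughter:
Ulsime: *tirfuta
  tirfuta → tirfuto   [vowel merger]
  tirfuto → tirfoto   [vowel merger]
  giving Ulsime tirfoto.
Ormin: *tirfuta
  tirfuta → sirfuta   [palatalisation]
  sirfuta → silfuta   [unconditioned shift]
  giving Ormin silfuta.
Only *tirfuta yields all of Ulsime tirfoto, Ormin silfuta.

*tirfuta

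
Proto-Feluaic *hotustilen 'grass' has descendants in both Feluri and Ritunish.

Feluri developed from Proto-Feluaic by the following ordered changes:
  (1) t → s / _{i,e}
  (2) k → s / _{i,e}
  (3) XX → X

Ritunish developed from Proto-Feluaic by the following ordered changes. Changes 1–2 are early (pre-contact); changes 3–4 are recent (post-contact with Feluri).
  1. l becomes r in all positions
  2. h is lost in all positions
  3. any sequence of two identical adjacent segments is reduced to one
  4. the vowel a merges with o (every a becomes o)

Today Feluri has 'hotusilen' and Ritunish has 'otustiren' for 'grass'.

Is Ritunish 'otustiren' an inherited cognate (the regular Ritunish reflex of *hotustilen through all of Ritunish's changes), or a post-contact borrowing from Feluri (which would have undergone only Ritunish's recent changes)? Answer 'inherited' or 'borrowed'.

If inherited, *hotustilen would pass through all of Ritunish's changes:
Ritunish: *hotustilen > hotustiren > otustiren  (by unconditioned shift, h-loss)
If borrowed from Feluri 'hotusilen' after the early changes, it would undergo only the recent ones:
  rule 3 (degemination): no change (hotusilen)
  rule 4 (vowel merger): no change (hotusilen)
  ⇒ as a loan: hotusilen
Ritunish 'otustiren' matches the inherited outcome exactly, so it is an inherited cognate, not a loan.

inherited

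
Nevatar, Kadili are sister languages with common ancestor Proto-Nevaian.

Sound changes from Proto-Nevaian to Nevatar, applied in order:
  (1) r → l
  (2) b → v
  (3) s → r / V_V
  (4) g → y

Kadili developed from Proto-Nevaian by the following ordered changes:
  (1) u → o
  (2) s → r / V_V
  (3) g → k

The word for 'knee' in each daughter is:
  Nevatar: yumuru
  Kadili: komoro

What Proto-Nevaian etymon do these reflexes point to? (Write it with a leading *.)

*gumusu

Position 4: Nevatar has u, Kadili has o. Nevatar preserves u here (none of its changes turn any other segment into u), so the proto-segment is *u.
Position 2: Nevatar has u, Kadili has o. Nevatar preserves u here (none of its changes turn any other segment into u), so the proto-segment is *u.
Verify the candidate proto-form against each daughter:
Nevatar: *gumusu > gumuru > yumuru  (by rhotacism, unconditioned shift)
Kadili: start from *gumusu.
  rule 1 (vowel merger): gumusu → gomoso
  rule 2 (rhotacism): gomoso → gomoro
  rule 3 (unconditioned shift): gomoro → komoro
  ⇒ Kadili komoro
Only *gumusu yields all of Nevatar yumuru, Kadili komoro.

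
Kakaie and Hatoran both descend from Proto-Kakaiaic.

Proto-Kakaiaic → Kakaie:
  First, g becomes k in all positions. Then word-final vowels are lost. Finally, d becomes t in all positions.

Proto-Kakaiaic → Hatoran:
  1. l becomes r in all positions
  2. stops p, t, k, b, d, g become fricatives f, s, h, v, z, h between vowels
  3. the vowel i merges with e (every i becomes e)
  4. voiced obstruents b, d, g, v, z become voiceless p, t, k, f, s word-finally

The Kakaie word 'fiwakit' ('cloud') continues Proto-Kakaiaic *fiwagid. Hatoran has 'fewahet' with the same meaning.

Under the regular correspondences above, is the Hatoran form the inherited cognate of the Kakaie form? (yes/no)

yes

Derive the expected Hatoran reflex of *fiwagid:
Hatoran: *fiwagid > fiwahid > fewahed > fewahet  (by intervocalic lenition, vowel merger, final devoicing)
Hatoran 'fewahet' matches the regular reflex exactly, so the pair is cognate.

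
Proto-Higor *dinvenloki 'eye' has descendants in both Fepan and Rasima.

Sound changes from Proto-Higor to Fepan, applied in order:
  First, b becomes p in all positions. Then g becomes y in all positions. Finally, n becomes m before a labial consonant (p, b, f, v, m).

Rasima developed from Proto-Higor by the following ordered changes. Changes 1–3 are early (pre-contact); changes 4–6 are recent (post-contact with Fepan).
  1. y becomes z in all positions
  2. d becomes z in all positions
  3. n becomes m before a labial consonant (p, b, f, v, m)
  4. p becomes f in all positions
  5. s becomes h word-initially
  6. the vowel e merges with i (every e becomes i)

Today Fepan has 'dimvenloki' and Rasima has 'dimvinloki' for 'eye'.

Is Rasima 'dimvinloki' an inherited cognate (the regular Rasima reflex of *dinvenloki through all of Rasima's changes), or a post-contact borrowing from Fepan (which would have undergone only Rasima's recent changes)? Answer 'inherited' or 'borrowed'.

borrowed

If inherited, *dinvenloki would pass through all of Rasima's changes:
Rasima: start from *dinvenloki.
  rule 1: no change — dinvenloki
  rule 2 (unconditioned shift): dinvenloki → zinvenloki
  rule 3 (nasal place assimilation): zinvenloki → zimvenloki
  rule 4: no change — zimvenloki
  rule 5: no change — zimvenloki
  rule 6 (vowel merger): zimvenloki → zimvinloki
  ⇒ Rasima zimvinloki
If borrowed from Fepan 'dimvenloki' after the early changes, it would undergo only the recent ones:
  rule 4 (unconditioned shift): no change (dimvenloki)
  rule 5 (debuccalisation): no change (dimvenloki)
  rule 6 (vowel merger): dimvenloki → dimvinloki
  ⇒ as a loan: dimvinloki
Rasima 'dimvinloki' matches the loan outcome 'dimvinloki', not the inherited 'zimvinloki' — it skipped the early Rasima changes, so it was borrowed from Fepan.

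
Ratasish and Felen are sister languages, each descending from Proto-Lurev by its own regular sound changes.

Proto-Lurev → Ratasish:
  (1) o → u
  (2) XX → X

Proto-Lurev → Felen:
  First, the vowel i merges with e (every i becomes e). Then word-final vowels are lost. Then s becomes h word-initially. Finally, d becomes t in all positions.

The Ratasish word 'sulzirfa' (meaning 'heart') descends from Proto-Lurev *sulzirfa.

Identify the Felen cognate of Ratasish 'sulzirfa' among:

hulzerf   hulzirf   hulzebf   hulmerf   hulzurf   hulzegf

Felen: *sulzirfa > sulzerfa > sulzerf > hulzerf  (by vowel merger, apocope, debuccalisation)
The other candidates each miss or misapply at least one Felen change.

hulzerf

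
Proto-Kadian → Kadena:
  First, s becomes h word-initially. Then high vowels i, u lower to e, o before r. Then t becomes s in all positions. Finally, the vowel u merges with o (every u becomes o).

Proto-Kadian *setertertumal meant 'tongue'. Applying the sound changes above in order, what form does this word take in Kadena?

hesersersomal

Kadena: *setertertumal
  setertertumal → hetertertumal   [debuccalisation]
  hetertertumal (rule 2 does not apply)
  hetertertumal → hesersersumal   [unconditioned shift]
  hesersersumal → hesersersomal   [vowel merger]
  giving Kadena hesersersomal.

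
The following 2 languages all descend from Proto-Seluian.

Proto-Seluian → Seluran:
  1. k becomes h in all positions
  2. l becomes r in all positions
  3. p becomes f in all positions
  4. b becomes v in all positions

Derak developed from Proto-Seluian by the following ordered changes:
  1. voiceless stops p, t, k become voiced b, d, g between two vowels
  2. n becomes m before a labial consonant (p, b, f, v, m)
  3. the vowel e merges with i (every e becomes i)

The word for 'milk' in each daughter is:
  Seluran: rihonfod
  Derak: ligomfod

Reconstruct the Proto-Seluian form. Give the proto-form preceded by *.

Position 5: Seluran has n, Derak has m. Seluran preserves n here (none of its changes turn any other segment into n), so the proto-segment is *n.
Position 1: Seluran has r, Derak has l. Derak preserves l here (none of its changes turn any other segment into l), so the proto-segment is *l.
Position 3: Seluran has h, Derak has g. Taking the neighbouring segments as reconstructed: Seluran h could go back to *k or *h; Derak g could go back to *k or *g — the one source consistent with every daughter is *k.
This points to *likonfod. Verify forward in each daughter:
Seluran: *likonfod
  likonfod → lihonfod   [unconditioned shift]
  lihonfod → rihonfod   [unconditioned shift]
  rihonfod (rule 3 does not apply)
  rihonfod (rule 4 does not apply)
  giving Seluran rihonfod.
Derak: *likonfod > ligonfod > ligomfod  (by intervocalic voicing, nasal place assimilation)
No other proto-form is consistent with every reflex, so the reconstruction is *likonfod.

*likonfod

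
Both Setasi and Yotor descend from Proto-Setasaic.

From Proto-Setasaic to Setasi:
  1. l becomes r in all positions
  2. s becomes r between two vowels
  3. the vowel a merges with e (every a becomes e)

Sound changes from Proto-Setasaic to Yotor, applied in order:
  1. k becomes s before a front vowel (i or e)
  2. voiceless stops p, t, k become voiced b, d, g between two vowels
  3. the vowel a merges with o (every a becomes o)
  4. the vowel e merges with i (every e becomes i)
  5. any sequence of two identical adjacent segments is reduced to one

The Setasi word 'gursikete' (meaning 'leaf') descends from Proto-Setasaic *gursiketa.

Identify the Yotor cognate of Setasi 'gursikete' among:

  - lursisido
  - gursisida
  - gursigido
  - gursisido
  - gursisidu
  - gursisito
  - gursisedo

gursisido

Yotor: *gursiketa
  gursiketa → gursiseta   [palatalisation]
  gursiseta → gursiseda   [intervocalic voicing]
  gursiseda → gursisedo   [vowel merger]
  gursisedo → gursisido   [vowel merger]
  gursisido (rule 5 does not apply)
  giving Yotor gursisido.
Among the options, 'gursisido' alone shows every Yotor change applied in order.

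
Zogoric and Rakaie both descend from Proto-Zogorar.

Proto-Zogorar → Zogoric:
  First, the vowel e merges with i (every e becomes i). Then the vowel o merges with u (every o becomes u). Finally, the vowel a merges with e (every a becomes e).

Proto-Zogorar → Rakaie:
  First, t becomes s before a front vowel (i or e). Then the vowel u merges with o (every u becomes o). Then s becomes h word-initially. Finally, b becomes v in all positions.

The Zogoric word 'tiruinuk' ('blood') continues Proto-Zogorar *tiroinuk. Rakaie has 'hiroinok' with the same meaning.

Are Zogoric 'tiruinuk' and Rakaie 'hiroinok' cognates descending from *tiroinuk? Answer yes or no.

Derive the expected Rakaie reflex of *tiroinuk:
Rakaie: *tiroinuk > siroinuk > siroinok > hiroinok  (by palatalisation, vowel merger, debuccalisation)
Rakaie 'hiroinok' matches the regular reflex exactly, so the pair is cognate.

yes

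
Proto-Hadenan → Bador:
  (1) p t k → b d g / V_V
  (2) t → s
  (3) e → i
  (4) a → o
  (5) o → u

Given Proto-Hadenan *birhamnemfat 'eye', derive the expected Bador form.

Bador: *birhamnemfat
  birhamnemfat (rule 1 does not apply)
  birhamnemfat → birhamnemfas   [unconditioned shift]
  birhamnemfas → birhamnimfas   [vowel merger]
  birhamnimfas → birhomnimfos   [vowel merger]
  birhomnimfos → birhumnimfus   [vowel merger]
  giving Bador birhumnimfus.

birhumnimfus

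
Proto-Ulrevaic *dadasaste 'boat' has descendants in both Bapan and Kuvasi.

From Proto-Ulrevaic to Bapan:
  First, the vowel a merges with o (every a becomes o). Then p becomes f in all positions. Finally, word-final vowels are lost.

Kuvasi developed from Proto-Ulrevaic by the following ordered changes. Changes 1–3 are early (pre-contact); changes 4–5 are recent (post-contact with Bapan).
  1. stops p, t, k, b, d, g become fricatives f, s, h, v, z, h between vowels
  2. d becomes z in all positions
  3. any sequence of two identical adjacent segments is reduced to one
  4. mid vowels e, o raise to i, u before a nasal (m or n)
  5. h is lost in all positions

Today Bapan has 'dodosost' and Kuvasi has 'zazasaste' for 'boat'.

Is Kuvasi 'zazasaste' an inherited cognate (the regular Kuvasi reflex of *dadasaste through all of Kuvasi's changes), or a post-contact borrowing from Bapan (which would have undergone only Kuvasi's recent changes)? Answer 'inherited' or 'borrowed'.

inherited

If inherited, *dadasaste would pass through all of Kuvasi's changes:
Kuvasi: *dadasaste
  dadasaste → dazasaste   [intervocalic lenition]
  dazasaste → zazasaste   [unconditioned shift]
  zazasaste (rule 3 does not apply)
  zazasaste (rule 4 does not apply)
  zazasaste (rule 5 does not apply)
  giving Kuvasi zazasaste.
If borrowed from Bapan 'dodosost' after the early changes, it would undergo only the recent ones:
  rule 4 (pre-nasal raising): no change (dodosost)
  rule 5 (h-loss): no change (dodosost)
  ⇒ as a loan: dodosost
Kuvasi 'zazasaste' matches the inherited outcome exactly, so it is an inherited cognate, not a loan.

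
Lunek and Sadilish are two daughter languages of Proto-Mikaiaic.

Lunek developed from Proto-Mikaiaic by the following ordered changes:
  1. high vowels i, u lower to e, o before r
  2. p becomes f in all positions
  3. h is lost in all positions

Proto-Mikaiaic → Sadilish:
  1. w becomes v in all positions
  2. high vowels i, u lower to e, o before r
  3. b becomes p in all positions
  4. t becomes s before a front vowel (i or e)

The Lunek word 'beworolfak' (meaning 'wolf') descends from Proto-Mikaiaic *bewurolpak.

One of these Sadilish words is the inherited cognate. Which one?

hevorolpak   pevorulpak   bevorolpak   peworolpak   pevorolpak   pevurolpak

pevorolpak

Sadilish: start from *bewurolpak.
  rule 1 (unconditioned shift): bewurolpak → bevurolpak
  rule 2 (pre-rhotic lowering): bevurolpak → bevorolpak
  rule 3 (unconditioned shift): bevorolpak → pevorolpak
  rule 4: no change — pevorolpak
  ⇒ Sadilish pevorolpak
The other candidates each miss or misapply at least one Sadilish change.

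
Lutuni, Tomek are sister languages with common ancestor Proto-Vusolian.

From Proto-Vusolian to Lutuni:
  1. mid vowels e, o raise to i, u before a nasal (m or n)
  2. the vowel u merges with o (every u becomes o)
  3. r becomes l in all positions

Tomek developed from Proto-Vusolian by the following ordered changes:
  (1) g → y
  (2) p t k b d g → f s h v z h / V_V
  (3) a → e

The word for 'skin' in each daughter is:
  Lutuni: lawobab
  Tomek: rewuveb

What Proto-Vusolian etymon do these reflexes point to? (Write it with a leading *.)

*rawubab

Position 4: Lutuni has o, Tomek has u. Tomek preserves u here (none of its changes turn any other segment into u), so the proto-segment is *u.
Position 1: Lutuni has l, Tomek has r. Tomek preserves r here (none of its changes turn any other segment into r), so the proto-segment is *r.
Verify the candidate proto-form against each daughter:
Lutuni: *rawubab
  rawubab (rule 1 does not apply)
  rawubab → rawobab   [vowel merger]
  rawobab → lawobab   [unconditioned shift]
  giving Lutuni lawobab.
Tomek: *rawubab > rawuvab > rewuveb  (by intervocalic lenition, vowel merger)
Only *rawubab yields all of Lutuni lawobab, Tomek rewuveb.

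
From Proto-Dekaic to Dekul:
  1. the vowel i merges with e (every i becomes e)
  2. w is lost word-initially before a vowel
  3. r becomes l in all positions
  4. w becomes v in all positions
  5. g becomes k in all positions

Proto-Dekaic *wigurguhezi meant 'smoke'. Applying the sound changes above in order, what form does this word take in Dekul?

ekulkuheze

Dekul: start from *wigurguhezi.
  rule 1 (vowel merger): wigurguhezi → wegurguheze
  rule 2 (glide loss): wegurguheze → egurguheze
  rule 3 (unconditioned shift): egurguheze → egulguheze
  rule 4: no change — egulguheze
  rule 5 (unconditioned shift): egulguheze → ekulkuheze
  ⇒ Dekul ekulkuheze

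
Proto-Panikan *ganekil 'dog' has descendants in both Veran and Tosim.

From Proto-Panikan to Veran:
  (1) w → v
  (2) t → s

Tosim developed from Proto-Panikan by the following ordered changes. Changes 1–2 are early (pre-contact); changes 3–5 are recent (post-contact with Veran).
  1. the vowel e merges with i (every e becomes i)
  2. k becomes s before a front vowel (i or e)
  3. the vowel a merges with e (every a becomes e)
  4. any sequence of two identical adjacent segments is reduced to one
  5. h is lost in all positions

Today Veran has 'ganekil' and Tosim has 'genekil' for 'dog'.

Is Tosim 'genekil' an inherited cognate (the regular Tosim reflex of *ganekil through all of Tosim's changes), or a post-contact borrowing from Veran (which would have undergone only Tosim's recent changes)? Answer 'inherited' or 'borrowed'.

borrowed

If inherited, *ganekil would pass through all of Tosim's changes:
Tosim: *ganekil > ganikil > ganisil > genisil  (by vowel merger, palatalisation, vowel merger)
If borrowed from Veran 'ganekil' after the early changes, it would undergo only the recent ones:
  rule 3 (vowel merger): ganekil → genekil
  rule 4 (degemination): no change (genekil)
  rule 5 (h-loss): no change (genekil)
  ⇒ as a loan: genekil
Tosim 'genekil' matches the loan outcome 'genekil', not the inherited 'genisil' — it skipped the early Tosim changes, so it was borrowed from Veran.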